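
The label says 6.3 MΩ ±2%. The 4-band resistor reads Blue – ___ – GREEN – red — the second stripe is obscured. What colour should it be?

6300000 Ω = 63 × 10^5.
The second band gives digit 3 of the significand, and 3 is orange.

orange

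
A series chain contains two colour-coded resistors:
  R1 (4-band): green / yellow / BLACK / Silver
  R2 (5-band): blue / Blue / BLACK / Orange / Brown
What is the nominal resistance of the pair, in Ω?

R1: green, yellow → 54; black ×1 → 54 Ω.
R2: blue, blue, black → 660; orange ×10^3 → 660000 Ω.
Series: 54 + 660000 = 660054 Ω.

660054 Ω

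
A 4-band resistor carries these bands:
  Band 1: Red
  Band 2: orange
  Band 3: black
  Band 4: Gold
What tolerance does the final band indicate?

The last band, gold, is the tolerance band.
Gold corresponds to ±5%.

±5%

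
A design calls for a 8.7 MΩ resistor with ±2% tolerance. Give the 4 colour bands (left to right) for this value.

8700000 Ω = 87 × 10^5.
8 → grey
7 → violet
Multiplier 10^5 → green.
±2% tolerance → red.

grey, violet, green, red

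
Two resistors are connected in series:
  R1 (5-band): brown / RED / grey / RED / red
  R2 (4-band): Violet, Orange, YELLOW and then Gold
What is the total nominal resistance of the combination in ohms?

742800 Ω

R1: brown, red, grey → 128; red ×10^2 → 12800 Ω.
R2: violet, orange → 73; yellow ×10^4 → 730000 Ω.
Series: 12800 + 730000 = 742800 Ω.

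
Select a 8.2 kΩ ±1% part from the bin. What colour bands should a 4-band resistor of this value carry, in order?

grey, red, red, brown

8200 Ω = 82 × 10^2.
8 → grey
2 → red
Multiplier 10^2 → red.
±1% tolerance → brown.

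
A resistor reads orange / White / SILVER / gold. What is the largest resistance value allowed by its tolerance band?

Orange → 3 (first significant figure)
White → 9 (second significant figure)
Silver → ×0.01 multiplier
Gold → ±5% tolerance
39 × 0.01 = 0.39 Ω
Largest = 0.39 × (1 + 5/100) = 0.4095 Ω.

0.4095 Ω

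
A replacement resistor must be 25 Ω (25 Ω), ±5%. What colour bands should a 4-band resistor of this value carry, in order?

red, green, black, gold

25 Ω = 25 × 10^0.
2 → red
5 → green
Multiplier 10^0 → black.
±5% tolerance → gold.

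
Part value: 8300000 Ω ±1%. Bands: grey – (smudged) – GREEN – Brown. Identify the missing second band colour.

orange

8300000 Ω = 83 × 10^5.
The second band gives digit 3 of the significand, and 3 is orange.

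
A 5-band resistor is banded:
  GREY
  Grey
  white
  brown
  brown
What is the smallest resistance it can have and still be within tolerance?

Grey → 8 (first significant figure)
Grey → 8 (second significant figure)
White → 9 (third significant figure)
Brown → ×10 multiplier
Brown → ±1% tolerance
889 × 10 = 8890 Ω
Smallest = 8890 × (1 − 1/100) = 8801.1 Ω.

8801.1 Ω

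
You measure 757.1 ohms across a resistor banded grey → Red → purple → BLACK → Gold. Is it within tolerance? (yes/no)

Grey → 8 (first significant figure)
Red → 2 (second significant figure)
Violet → 7 (third significant figure)
Black → ×1 multiplier
Gold → ±5% tolerance
827 × 1 = 827 Ω
Allowed range: 785.65 Ω to 868.35 Ω.
757.1 ohms lies outside that range.

no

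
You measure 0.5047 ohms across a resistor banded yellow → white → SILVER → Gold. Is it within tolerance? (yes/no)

yes

Yellow → 4 (first significant figure)
White → 9 (second significant figure)
Silver → ×0.01 multiplier
Gold → ±5% tolerance
49 × 0.01 = 0.49 Ω
Allowed range: 0.4655 Ω to 0.5145 Ω.
0.5047 ohms lies inside that range.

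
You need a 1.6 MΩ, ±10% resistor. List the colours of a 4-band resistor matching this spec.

1600000 Ω = 16 × 10^5.
1 → brown
6 → blue
Multiplier 10^5 → green.
±10% tolerance → silver.

brown, blue, green, silver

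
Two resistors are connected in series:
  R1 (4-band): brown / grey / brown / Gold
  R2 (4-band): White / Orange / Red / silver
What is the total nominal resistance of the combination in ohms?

9480 Ω

R1: brown, grey → 18; brown ×10 → 180 Ω.
R2: white, orange → 93; red ×10^2 → 9300 Ω.
Series: 180 + 9300 = 9480 Ω.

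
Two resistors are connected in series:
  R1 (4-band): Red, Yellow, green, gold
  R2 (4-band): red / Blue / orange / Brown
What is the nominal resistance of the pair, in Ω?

2426000 Ω

R1: red, yellow → 24; green ×10^5 → 2400000 Ω.
R2: red, blue → 26; orange ×10^3 → 26000 Ω.
Series: 2400000 + 26000 = 2426000 Ω.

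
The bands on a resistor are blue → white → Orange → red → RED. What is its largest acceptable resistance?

70686 Ω

Blue → 6 (first significant figure)
White → 9 (second significant figure)
Orange → 3 (third significant figure)
Red → ×10^2 multiplier
Red → ±2% tolerance
693 × 100 = 69300 Ω
Largest = 69300 × (1 + 2/100) = 70686 Ω.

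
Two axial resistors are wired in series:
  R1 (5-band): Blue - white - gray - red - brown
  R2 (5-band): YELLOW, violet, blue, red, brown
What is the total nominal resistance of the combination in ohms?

R1: blue, white, grey → 698; red ×10^2 → 69800 Ω.
R2: yellow, violet, blue → 476; red ×10^2 → 47600 Ω.
Series: 69800 + 47600 = 117400 Ω.

117400 Ω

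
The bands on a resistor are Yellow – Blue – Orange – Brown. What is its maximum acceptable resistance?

46460 Ω

Yellow → 4 (first significant figure)
Blue → 6 (second significant figure)
Orange → ×10^3 multiplier
Brown → ±1% tolerance
46 × 1000 = 46000 Ω
Maximum = 46000 × (1 + 1/100) = 46460 Ω.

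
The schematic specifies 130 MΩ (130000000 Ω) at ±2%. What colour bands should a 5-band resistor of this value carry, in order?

130000000 Ω = 130 × 10^6.
1 → brown
3 → orange
0 → black
Multiplier 10^6 → blue.
±2% tolerance → red.

brown, orange, black, blue, red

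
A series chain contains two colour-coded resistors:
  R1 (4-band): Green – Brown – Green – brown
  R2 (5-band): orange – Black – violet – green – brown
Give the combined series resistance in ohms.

35800000 Ω

R1: green, brown → 51; green ×10^5 → 5100000 Ω.
R2: orange, black, violet → 307; green ×10^5 → 30700000 Ω.
Series: 5100000 + 30700000 = 35800000 Ω.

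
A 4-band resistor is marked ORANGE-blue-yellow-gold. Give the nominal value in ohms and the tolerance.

360000 Ω ±5%

Orange → 3 (first significant figure)
Blue → 6 (second significant figure)
Yellow → ×10^4 multiplier
Gold → ±5% tolerance
36 × 10000 = 360000 Ω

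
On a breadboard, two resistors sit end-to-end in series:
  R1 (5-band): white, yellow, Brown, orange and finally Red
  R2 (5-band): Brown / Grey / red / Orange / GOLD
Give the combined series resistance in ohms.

1123000 Ω

R1: white, yellow, brown → 941; orange ×10^3 → 941000 Ω.
R2: brown, grey, red → 182; orange ×10^3 → 182000 Ω.
Series: 941000 + 182000 = 1123000 Ω.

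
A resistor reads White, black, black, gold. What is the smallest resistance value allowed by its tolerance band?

White → 9 (first significant figure)
Black → 0 (second significant figure)
Black → ×1 multiplier
Gold → ±5% tolerance
90 × 1 = 90 Ω
Smallest = 90 × (1 − 5/100) = 85.5 Ω.

85.5 Ω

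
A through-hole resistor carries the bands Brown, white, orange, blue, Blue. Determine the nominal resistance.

Brown → 1 (first significant figure)
White → 9 (second significant figure)
Orange → 3 (third significant figure)
Blue → ×10^6 multiplier
193 × 1000000 = 193000000 Ω

193000000 Ω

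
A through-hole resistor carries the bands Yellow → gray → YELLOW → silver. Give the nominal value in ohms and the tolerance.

Yellow → 4 (first significant figure)
Grey → 8 (second significant figure)
Yellow → ×10^4 multiplier
Silver → ±10% tolerance
48 × 10000 = 480000 Ω

480000 Ω ±10%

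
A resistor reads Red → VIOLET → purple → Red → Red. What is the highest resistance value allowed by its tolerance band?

Red → 2 (first significant figure)
Violet → 7 (second significant figure)
Violet → 7 (third significant figure)
Red → ×10^2 multiplier
Red → ±2% tolerance
277 × 100 = 27700 Ω
Highest = 27700 × (1 + 2/100) = 28254 Ω.

28254 Ω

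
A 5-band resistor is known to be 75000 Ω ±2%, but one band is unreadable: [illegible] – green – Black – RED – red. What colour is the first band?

violet

75000 Ω = 750 × 10^2.
The first band gives digit 7 of the significand, and 7 is violet.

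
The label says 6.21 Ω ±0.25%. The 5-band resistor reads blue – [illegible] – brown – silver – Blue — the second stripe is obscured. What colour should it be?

6.21 Ω = 621 × 10^-2.
The second band gives digit 2 of the significand, and 2 is red.

red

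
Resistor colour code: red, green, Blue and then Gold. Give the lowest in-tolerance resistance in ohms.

23750000 Ω

Red → 2 (first significant figure)
Green → 5 (second significant figure)
Blue → ×10^6 multiplier
Gold → ±5% tolerance
25 × 1000000 = 25000000 Ω
Lowest = 25000000 × (1 − 5/100) = 23750000 Ω.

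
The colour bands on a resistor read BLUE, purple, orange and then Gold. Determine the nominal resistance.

67000 Ω

Blue → 6 (first significant figure)
Violet → 7 (second significant figure)
Orange → ×10^3 multiplier
67 × 1000 = 67000 Ω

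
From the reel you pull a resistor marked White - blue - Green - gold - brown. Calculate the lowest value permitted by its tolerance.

95.535 Ω

White → 9 (first significant figure)
Blue → 6 (second significant figure)
Green → 5 (third significant figure)
Gold → ×0.1 multiplier
Brown → ±1% tolerance
965 × 0.1 = 96.5 Ω
Lowest = 96.5 × (1 − 1/100) = 95.535 Ω.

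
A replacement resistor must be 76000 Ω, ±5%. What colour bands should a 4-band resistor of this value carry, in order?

76000 Ω = 76 × 10^3.
7 → violet
6 → blue
Multiplier 10^3 → orange.
±5% tolerance → gold.

violet, blue, orange, gold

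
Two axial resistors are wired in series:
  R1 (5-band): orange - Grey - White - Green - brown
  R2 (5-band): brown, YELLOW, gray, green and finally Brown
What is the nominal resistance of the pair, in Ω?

53700000 Ω

R1: orange, grey, white → 389; green ×10^5 → 38900000 Ω.
R2: brown, yellow, grey → 148; green ×10^5 → 14800000 Ω.
Series: 38900000 + 14800000 = 53700000 Ω.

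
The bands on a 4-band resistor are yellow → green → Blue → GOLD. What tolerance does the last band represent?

±5%

The last band, gold, is the tolerance band.
Gold corresponds to ±5%.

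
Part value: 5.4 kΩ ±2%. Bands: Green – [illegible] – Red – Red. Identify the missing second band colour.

yellow

5400 Ω = 54 × 10^2.
The second band gives digit 4 of the significand, and 4 is yellow.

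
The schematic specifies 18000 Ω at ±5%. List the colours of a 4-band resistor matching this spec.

18000 Ω = 18 × 10^3.
1 → brown
8 → grey
Multiplier 10^3 → orange.
±5% tolerance → gold.

brown, grey, orange, gold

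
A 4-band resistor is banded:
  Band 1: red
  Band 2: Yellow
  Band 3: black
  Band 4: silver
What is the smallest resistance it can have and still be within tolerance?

Red → 2 (first significant figure)
Yellow → 4 (second significant figure)
Black → ×1 multiplier
Silver → ±10% tolerance
24 × 1 = 24 Ω
Smallest = 24 × (1 − 10/100) = 21.6 Ω.

21.6 Ω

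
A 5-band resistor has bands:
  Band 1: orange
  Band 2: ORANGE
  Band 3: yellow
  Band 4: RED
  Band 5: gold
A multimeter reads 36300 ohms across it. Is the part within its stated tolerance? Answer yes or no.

Orange → 3 (first significant figure)
Orange → 3 (second significant figure)
Yellow → 4 (third significant figure)
Red → ×10^2 multiplier
Gold → ±5% tolerance
334 × 100 = 33400 Ω
Allowed range: 31730 Ω to 35070 Ω.
36300 ohms lies outside that range.

no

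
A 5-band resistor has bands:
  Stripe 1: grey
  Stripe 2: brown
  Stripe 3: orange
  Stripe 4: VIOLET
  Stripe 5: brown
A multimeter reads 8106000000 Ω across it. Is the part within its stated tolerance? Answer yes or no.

Grey → 8 (first significant figure)
Brown → 1 (second significant figure)
Orange → 3 (third significant figure)
Violet → ×10^7 multiplier
Brown → ±1% tolerance
813 × 10000000 = 8130000000 Ω
Allowed range: 8048700000 Ω to 8211300000 Ω.
8106000000 Ω lies inside that range.

yes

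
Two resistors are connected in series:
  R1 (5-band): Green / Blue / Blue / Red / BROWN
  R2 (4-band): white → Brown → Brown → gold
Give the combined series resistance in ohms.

57510 Ω

R1: green, blue, blue → 566; red ×10^2 → 56600 Ω.
R2: white, brown → 91; brown ×10 → 910 Ω.
Series: 56600 + 910 = 57510 Ω.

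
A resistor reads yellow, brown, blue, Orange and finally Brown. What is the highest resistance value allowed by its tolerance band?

420160 Ω

Yellow → 4 (first significant figure)
Brown → 1 (second significant figure)
Blue → 6 (third significant figure)
Orange → ×10^3 multiplier
Brown → ±1% tolerance
416 × 1000 = 416000 Ω
Highest = 416000 × (1 + 1/100) = 420160 Ω.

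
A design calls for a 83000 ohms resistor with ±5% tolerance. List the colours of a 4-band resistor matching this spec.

83000 Ω = 83 × 10^3.
8 → grey
3 → orange
Multiplier 10^3 → orange.
±5% tolerance → gold.

grey, orange, orange, gold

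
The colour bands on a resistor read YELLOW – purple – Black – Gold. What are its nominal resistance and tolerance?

Yellow → 4 (first significant figure)
Violet → 7 (second significant figure)
Black → ×1 multiplier
Gold → ±5% tolerance
47 × 1 = 47 Ω

47 Ω ±5%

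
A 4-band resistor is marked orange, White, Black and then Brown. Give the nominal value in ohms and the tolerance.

39 Ω ±1%

Orange → 3 (first significant figure)
White → 9 (second significant figure)
Black → ×1 multiplier
Brown → ±1% tolerance
39 × 1 = 39 Ω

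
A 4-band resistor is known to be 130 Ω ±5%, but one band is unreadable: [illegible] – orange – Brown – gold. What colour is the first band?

130 Ω = 13 × 10^1.
The first band gives digit 1 of the significand, and 1 is brown.

brown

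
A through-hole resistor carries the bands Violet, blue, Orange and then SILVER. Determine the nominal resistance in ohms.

76000 Ω

Violet → 7 (first significant figure)
Blue → 6 (second significant figure)
Orange → ×10^3 multiplier
76 × 1000 = 76000 Ω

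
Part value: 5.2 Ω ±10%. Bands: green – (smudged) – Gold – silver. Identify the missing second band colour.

5.2 Ω = 52 × 10^-1.
The second band gives digit 2 of the significand, and 2 is red.

red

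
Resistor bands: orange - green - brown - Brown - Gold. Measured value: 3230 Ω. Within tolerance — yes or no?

Orange → 3 (first significant figure)
Green → 5 (second significant figure)
Brown → 1 (third significant figure)
Brown → ×10 multiplier
Gold → ±5% tolerance
351 × 10 = 3510 Ω
Allowed range: 3334.5 Ω to 3685.5 Ω.
3230 Ω lies outside that range.

no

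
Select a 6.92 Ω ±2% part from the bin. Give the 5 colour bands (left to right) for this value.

blue, white, red, silver, red

6.92 Ω = 692 × 10^-2.
6 → blue
9 → white
2 → red
Multiplier 10^-2 → silver.
±2% tolerance → red.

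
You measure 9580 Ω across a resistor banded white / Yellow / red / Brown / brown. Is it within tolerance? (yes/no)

no

White → 9 (first significant figure)
Yellow → 4 (second significant figure)
Red → 2 (third significant figure)
Brown → ×10 multiplier
Brown → ±1% tolerance
942 × 10 = 9420 Ω
Allowed range: 9325.8 Ω to 9514.2 Ω.
9580 Ω lies outside that range.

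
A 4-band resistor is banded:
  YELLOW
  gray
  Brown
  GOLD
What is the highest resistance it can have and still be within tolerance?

Yellow → 4 (first significant figure)
Grey → 8 (second significant figure)
Brown → ×10 multiplier
Gold → ±5% tolerance
48 × 10 = 480 Ω
Highest = 480 × (1 + 5/100) = 504 Ω.

504 Ω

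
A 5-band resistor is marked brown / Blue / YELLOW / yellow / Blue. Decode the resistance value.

1640000 Ω

Brown → 1 (first significant figure)
Blue → 6 (second significant figure)
Yellow → 4 (third significant figure)
Yellow → ×10^4 multiplier
164 × 10000 = 1640000 Ω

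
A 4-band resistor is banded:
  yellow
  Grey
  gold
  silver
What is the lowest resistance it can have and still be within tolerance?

Yellow → 4 (first significant figure)
Grey → 8 (second significant figure)
Gold → ×0.1 multiplier
Silver → ±10% tolerance
48 × 0.1 = 4.8 Ω
Lowest = 4.8 × (1 − 10/100) = 4.32 Ω.

4.32 Ω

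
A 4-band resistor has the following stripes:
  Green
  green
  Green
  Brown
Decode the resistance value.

5500000 Ω

Green → 5 (first significant figure)
Green → 5 (second significant figure)
Green → ×10^5 multiplier
55 × 100000 = 5500000 Ω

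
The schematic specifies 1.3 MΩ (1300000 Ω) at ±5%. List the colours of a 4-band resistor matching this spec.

1300000 Ω = 13 × 10^5.
1 → brown
3 → orange
Multiplier 10^5 → green.
±5% tolerance → gold.

brown, orange, green, gold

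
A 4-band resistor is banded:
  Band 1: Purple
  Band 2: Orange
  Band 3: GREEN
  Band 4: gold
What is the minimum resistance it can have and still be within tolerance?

Violet → 7 (first significant figure)
Orange → 3 (second significant figure)
Green → ×10^5 multiplier
Gold → ±5% tolerance
73 × 100000 = 7300000 Ω
Minimum = 7300000 × (1 − 5/100) = 6935000 Ω.

6935000 Ω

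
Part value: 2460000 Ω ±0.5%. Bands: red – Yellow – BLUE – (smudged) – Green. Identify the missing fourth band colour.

2460000 Ω = 246 × 10^4.
The fourth band is the multiplier, 10^4, which is yellow.

yellow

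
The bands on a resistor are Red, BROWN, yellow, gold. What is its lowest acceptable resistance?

199500 Ω

Red → 2 (first significant figure)
Brown → 1 (second significant figure)
Yellow → ×10^4 multiplier
Gold → ±5% tolerance
21 × 10000 = 210000 Ω
Lowest = 210000 × (1 − 5/100) = 199500 Ω.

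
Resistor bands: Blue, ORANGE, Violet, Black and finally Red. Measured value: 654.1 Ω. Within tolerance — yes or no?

no

Blue → 6 (first significant figure)
Orange → 3 (second significant figure)
Violet → 7 (third significant figure)
Black → ×1 multiplier
Red → ±2% tolerance
637 × 1 = 637 Ω
Allowed range: 624.26 Ω to 649.74 Ω.
654.1 Ω lies outside that range.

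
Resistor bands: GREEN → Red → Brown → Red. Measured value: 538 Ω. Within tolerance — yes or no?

no

Green → 5 (first significant figure)
Red → 2 (second significant figure)
Brown → ×10 multiplier
Red → ±2% tolerance
52 × 10 = 520 Ω
Allowed range: 509.6 Ω to 530.4 Ω.
538 Ω lies outside that range.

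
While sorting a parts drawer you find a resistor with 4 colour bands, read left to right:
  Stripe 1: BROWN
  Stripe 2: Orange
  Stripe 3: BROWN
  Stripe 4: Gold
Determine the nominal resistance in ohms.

Brown → 1 (first significant figure)
Orange → 3 (second significant figure)
Brown → ×10 multiplier
13 × 10 = 130 Ω

130 Ω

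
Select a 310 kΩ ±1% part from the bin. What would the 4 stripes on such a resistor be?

310000 Ω = 31 × 10^4.
3 → orange
1 → brown
Multiplier 10^4 → yellow.
±1% tolerance → brown.

orange, brown, yellow, brown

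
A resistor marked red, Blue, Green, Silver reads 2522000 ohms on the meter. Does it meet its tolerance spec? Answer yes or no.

yes

Red → 2 (first significant figure)
Blue → 6 (second significant figure)
Green → ×10^5 multiplier
Silver → ±10% tolerance
26 × 100000 = 2600000 Ω
Allowed range: 2340000 Ω to 2860000 Ω.
2522000 ohms lies inside that range.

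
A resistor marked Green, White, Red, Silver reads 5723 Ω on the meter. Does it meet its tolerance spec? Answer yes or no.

yes

Green → 5 (first significant figure)
White → 9 (second significant figure)
Red → ×10^2 multiplier
Silver → ±10% tolerance
59 × 100 = 5900 Ω
Allowed range: 5310 Ω to 6490 Ω.
5723 Ω lies inside that range.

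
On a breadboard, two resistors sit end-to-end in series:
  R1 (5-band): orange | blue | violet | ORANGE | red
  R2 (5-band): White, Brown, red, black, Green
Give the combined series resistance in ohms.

367912 Ω

R1: orange, blue, violet → 367; orange ×10^3 → 367000 Ω.
R2: white, brown, red → 912; black ×1 → 912 Ω.
Series: 367000 + 912 = 367912 Ω.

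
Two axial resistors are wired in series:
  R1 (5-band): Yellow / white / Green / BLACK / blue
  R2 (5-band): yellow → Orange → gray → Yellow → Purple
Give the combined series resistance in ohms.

4380495 Ω

R1: yellow, white, green → 495; black ×1 → 495 Ω.
R2: yellow, orange, grey → 438; yellow ×10^4 → 4380000 Ω.
Series: 495 + 4380000 = 4380495 Ω.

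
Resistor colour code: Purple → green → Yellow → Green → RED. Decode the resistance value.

Violet → 7 (first significant figure)
Green → 5 (second significant figure)
Yellow → 4 (third significant figure)
Green → ×10^5 multiplier
754 × 100000 = 75400000 Ω

75400000 Ω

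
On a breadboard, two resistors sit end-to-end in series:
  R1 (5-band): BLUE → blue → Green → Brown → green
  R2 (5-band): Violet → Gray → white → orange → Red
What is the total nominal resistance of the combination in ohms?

R1: blue, blue, green → 665; brown ×10 → 6650 Ω.
R2: violet, grey, white → 789; orange ×10^3 → 789000 Ω.
Series: 6650 + 789000 = 795650 Ω.

795650 Ω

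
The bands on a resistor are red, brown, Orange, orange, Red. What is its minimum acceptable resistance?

208740 Ω

Red → 2 (first significant figure)
Brown → 1 (second significant figure)
Orange → 3 (third significant figure)
Orange → ×10^3 multiplier
Red → ±2% tolerance
213 × 1000 = 213000 Ω
Minimum = 213000 × (1 − 2/100) = 208740 Ω.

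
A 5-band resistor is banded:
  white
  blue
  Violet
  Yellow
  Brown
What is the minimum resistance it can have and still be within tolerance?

White → 9 (first significant figure)
Blue → 6 (second significant figure)
Violet → 7 (third significant figure)
Yellow → ×10^4 multiplier
Brown → ±1% tolerance
967 × 10000 = 9670000 Ω
Minimum = 9670000 × (1 − 1/100) = 9573300 Ω.

9573300 Ω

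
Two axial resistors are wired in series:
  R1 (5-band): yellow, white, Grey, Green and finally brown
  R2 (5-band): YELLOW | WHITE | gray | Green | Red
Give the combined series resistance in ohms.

99600000 Ω

R1: yellow, white, grey → 498; green ×10^5 → 49800000 Ω.
R2: yellow, white, grey → 498; green ×10^5 → 49800000 Ω.
Series: 49800000 + 49800000 = 99600000 Ω.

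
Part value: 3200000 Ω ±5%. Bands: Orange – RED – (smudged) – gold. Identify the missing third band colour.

3200000 Ω = 32 × 10^5.
The third band is the multiplier, 10^5, which is green.

green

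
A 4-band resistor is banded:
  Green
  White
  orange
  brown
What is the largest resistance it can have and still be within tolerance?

59590 Ω

Green → 5 (first significant figure)
White → 9 (second significant figure)
Orange → ×10^3 multiplier
Brown → ±1% tolerance
59 × 1000 = 59000 Ω
Largest = 59000 × (1 + 1/100) = 59590 Ω.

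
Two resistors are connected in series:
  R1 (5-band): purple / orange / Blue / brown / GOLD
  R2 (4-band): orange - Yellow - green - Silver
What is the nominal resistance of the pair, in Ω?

3407360 Ω

R1: violet, orange, blue → 736; brown ×10 → 7360 Ω.
R2: orange, yellow → 34; green ×10^5 → 3400000 Ω.
Series: 7360 + 3400000 = 3407360 Ω.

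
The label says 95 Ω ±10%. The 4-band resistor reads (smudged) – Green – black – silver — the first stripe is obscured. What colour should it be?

white

95 Ω = 95 × 10^0.
The first band gives digit 9 of the significand, and 9 is white.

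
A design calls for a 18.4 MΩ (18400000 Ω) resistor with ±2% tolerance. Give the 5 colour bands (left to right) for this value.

brown, grey, yellow, green, red

18400000 Ω = 184 × 10^5.
1 → brown
8 → grey
4 → yellow
Multiplier 10^5 → green.
±2% tolerance → red.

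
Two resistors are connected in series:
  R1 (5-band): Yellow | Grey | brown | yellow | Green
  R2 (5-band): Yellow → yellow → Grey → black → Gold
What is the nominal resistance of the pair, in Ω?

4810448 Ω

R1: yellow, grey, brown → 481; yellow ×10^4 → 4810000 Ω.
R2: yellow, yellow, grey → 448; black ×1 → 448 Ω.
Series: 4810000 + 448 = 4810448 Ω.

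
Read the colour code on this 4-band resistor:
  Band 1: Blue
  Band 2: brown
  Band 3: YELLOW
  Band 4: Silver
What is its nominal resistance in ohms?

610000 Ω

Blue → 6 (first significant figure)
Brown → 1 (second significant figure)
Yellow → ×10^4 multiplier
61 × 10000 = 610000 Ω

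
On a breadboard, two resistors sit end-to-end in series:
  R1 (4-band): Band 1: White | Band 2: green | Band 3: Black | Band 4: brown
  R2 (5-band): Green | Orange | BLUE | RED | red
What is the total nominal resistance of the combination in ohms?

R1: white, green → 95; black ×1 → 95 Ω.
R2: green, orange, blue → 536; red ×10^2 → 53600 Ω.
Series: 95 + 53600 = 53695 Ω.

53695 Ω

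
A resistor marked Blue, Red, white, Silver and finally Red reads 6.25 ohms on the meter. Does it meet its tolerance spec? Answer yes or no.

yes

Blue → 6 (first significant figure)
Red → 2 (second significant figure)
White → 9 (third significant figure)
Silver → ×0.01 multiplier
Red → ±2% tolerance
629 × 0.01 = 6.29 Ω
Allowed range: 6.1642 Ω to 6.4158 Ω.
6.25 ohms lies inside that range.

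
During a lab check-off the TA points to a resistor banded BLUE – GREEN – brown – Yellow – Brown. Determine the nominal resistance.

6510000 Ω

Blue → 6 (first significant figure)
Green → 5 (second significant figure)
Brown → 1 (third significant figure)
Yellow → ×10^4 multiplier
651 × 10000 = 6510000 Ω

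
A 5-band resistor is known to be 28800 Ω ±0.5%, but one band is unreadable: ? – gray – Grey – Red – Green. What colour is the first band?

28800 Ω = 288 × 10^2.
The first band gives digit 2 of the significand, and 2 is red.

red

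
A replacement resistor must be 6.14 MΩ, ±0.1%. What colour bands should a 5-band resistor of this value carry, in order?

blue, brown, yellow, yellow, violet

6140000 Ω = 614 × 10^4.
6 → blue
1 → brown
4 → yellow
Multiplier 10^4 → yellow.
±0.1% tolerance → violet.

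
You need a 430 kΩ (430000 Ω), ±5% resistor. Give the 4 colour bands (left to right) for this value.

yellow, orange, yellow, gold

430000 Ω = 43 × 10^4.
4 → yellow
3 → orange
Multiplier 10^4 → yellow.
±5% tolerance → gold.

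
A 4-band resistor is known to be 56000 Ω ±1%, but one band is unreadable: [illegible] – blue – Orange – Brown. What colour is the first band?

green

56000 Ω = 56 × 10^3.
The first band gives digit 5 of the significand, and 5 is green.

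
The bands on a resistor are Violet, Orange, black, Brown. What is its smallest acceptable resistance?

Violet → 7 (first significant figure)
Orange → 3 (second significant figure)
Black → ×1 multiplier
Brown → ±1% tolerance
73 × 1 = 73 Ω
Smallest = 73 × (1 − 1/100) = 72.27 Ω.

72.27 Ω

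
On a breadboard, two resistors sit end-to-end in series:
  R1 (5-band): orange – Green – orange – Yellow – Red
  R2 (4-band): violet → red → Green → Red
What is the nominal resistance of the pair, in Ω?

R1: orange, green, orange → 353; yellow ×10^4 → 3530000 Ω.
R2: violet, red → 72; green ×10^5 → 7200000 Ω.
Series: 3530000 + 7200000 = 10730000 Ω.

10730000 Ω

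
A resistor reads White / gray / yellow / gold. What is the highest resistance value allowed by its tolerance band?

White → 9 (first significant figure)
Grey → 8 (second significant figure)
Yellow → ×10^4 multiplier
Gold → ±5% tolerance
98 × 10000 = 980000 Ω
Highest = 980000 × (1 + 5/100) = 1029000 Ω.

1029000 Ω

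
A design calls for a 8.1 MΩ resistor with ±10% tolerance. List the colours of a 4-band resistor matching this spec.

grey, brown, green, silver

8100000 Ω = 81 × 10^5.
8 → grey
1 → brown
Multiplier 10^5 → green.
±10% tolerance → silver.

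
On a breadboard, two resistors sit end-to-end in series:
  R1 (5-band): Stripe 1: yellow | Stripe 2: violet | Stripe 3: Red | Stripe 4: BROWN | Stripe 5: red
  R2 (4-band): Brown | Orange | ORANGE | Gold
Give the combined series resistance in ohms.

17720 Ω

R1: yellow, violet, red → 472; brown ×10 → 4720 Ω.
R2: brown, orange → 13; orange ×10^3 → 13000 Ω.
Series: 4720 + 13000 = 17720 Ω.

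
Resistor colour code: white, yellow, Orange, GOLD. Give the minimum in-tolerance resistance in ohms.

White → 9 (first significant figure)
Yellow → 4 (second significant figure)
Orange → ×10^3 multiplier
Gold → ±5% tolerance
94 × 1000 = 94000 Ω
Minimum = 94000 × (1 − 5/100) = 89300 Ω.

89300 Ω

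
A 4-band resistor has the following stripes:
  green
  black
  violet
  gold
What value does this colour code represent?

Green → 5 (first significant figure)
Black → 0 (second significant figure)
Violet → ×10^7 multiplier
50 × 10000000 = 500000000 Ω

500000000 Ω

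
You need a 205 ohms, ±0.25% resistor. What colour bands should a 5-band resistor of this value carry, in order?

red, black, green, black, blue

205 Ω = 205 × 10^0.
2 → red
0 → black
5 → green
Multiplier 10^0 → black.
±0.25% tolerance → blue.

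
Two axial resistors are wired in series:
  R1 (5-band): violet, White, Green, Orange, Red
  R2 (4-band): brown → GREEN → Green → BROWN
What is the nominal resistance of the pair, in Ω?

2295000 Ω

R1: violet, white, green → 795; orange ×10^3 → 795000 Ω.
R2: brown, green → 15; green ×10^5 → 1500000 Ω.
Series: 795000 + 1500000 = 2295000 Ω.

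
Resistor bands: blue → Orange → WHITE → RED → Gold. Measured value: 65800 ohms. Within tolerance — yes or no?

yes

Blue → 6 (first significant figure)
Orange → 3 (second significant figure)
White → 9 (third significant figure)
Red → ×10^2 multiplier
Gold → ±5% tolerance
639 × 100 = 63900 Ω
Allowed range: 60705 Ω to 67095 Ω.
65800 ohms lies inside that range.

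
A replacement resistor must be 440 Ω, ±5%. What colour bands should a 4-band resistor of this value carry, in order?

440 Ω = 44 × 10^1.
4 → yellow
4 → yellow
Multiplier 10^1 → brown.
±5% tolerance → gold.

yellow, yellow, brown, gold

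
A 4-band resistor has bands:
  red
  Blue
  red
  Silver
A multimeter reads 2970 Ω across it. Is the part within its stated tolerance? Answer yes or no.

no

Red → 2 (first significant figure)
Blue → 6 (second significant figure)
Red → ×10^2 multiplier
Silver → ±10% tolerance
26 × 100 = 2600 Ω
Allowed range: 2340 Ω to 2860 Ω.
2970 Ω lies outside that range.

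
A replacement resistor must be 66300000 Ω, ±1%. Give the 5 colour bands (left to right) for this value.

66300000 Ω = 663 × 10^5.
6 → blue
6 → blue
3 → orange
Multiplier 10^5 → green.
±1% tolerance → brown.

blue, blue, orange, green, brown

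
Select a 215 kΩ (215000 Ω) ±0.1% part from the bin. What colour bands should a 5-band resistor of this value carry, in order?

red, brown, green, orange, violet

215000 Ω = 215 × 10^3.
2 → red
1 → brown
5 → green
Multiplier 10^3 → orange.
±0.1% tolerance → violet.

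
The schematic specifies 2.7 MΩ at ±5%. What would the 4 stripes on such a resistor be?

2700000 Ω = 27 × 10^5.
2 → red
7 → violet
Multiplier 10^5 → green.
±5% tolerance → gold.

red, violet, green, gold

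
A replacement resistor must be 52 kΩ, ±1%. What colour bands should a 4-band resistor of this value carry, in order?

52000 Ω = 52 × 10^3.
5 → green
2 → red
Multiplier 10^3 → orange.
±1% tolerance → brown.

green, red, orange, brown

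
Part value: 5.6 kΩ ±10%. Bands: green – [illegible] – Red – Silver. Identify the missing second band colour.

blue

5600 Ω = 56 × 10^2.
The second band gives digit 6 of the significand, and 6 is blue.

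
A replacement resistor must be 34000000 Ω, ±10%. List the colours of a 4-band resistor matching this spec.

orange, yellow, blue, silver

34000000 Ω = 34 × 10^6.
3 → orange
4 → yellow
Multiplier 10^6 → blue.
±10% tolerance → silver.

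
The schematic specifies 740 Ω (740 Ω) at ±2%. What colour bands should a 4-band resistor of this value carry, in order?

violet, yellow, brown, red

740 Ω = 74 × 10^1.
7 → violet
4 → yellow
Multiplier 10^1 → brown.
±2% tolerance → red.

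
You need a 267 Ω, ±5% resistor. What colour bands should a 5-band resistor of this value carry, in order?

red, blue, violet, black, gold

267 Ω = 267 × 10^0.
2 → red
6 → blue
7 → violet
Multiplier 10^0 → black.
±5% tolerance → gold.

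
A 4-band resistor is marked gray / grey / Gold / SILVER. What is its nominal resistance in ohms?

8.8 Ω

Grey → 8 (first significant figure)
Grey → 8 (second significant figure)
Gold → ×0.1 multiplier
88 × 0.1 = 8.8 Ω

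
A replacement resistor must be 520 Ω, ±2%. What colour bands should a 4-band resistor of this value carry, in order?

520 Ω = 52 × 10^1.
5 → green
2 → red
Multiplier 10^1 → brown.
±2% tolerance → red.

green, red, brown, red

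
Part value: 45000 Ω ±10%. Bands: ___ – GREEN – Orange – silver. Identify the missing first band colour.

45000 Ω = 45 × 10^3.
The first band gives digit 4 of the significand, and 4 is yellow.

yellow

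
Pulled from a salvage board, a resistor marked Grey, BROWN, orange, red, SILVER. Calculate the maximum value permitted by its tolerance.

Grey → 8 (first significant figure)
Brown → 1 (second significant figure)
Orange → 3 (third significant figure)
Red → ×10^2 multiplier
Silver → ±10% tolerance
813 × 100 = 81300 Ω
Maximum = 81300 × (1 + 10/100) = 89430 Ω.

89430 Ω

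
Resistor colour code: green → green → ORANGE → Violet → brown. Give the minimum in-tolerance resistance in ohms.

5474700000 Ω

Green → 5 (first significant figure)
Green → 5 (second significant figure)
Orange → 3 (third significant figure)
Violet → ×10^7 multiplier
Brown → ±1% tolerance
553 × 10000000 = 5530000000 Ω
Minimum = 5530000000 × (1 − 1/100) = 5474700000 Ω.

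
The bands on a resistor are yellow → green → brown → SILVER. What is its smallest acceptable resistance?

Yellow → 4 (first significant figure)
Green → 5 (second significant figure)
Brown → ×10 multiplier
Silver → ±10% tolerance
45 × 10 = 450 Ω
Smallest = 450 × (1 − 10/100) = 405 Ω.

405 Ω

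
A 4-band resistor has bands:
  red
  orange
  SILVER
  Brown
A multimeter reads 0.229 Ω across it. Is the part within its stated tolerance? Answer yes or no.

yes

Red → 2 (first significant figure)
Orange → 3 (second significant figure)
Silver → ×0.01 multiplier
Brown → ±1% tolerance
23 × 0.01 = 0.23 Ω
Allowed range: 0.2277 Ω to 0.2323 Ω.
0.229 Ω lies inside that range.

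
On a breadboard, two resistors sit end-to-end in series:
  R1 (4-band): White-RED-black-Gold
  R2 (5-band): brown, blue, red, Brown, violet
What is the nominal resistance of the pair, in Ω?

1712 Ω

R1: white, red → 92; black ×1 → 92 Ω.
R2: brown, blue, red → 162; brown ×10 → 1620 Ω.
Series: 92 + 1620 = 1712 Ω.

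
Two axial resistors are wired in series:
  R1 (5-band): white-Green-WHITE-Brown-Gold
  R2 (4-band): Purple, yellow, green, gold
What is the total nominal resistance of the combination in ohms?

R1: white, green, white → 959; brown ×10 → 9590 Ω.
R2: violet, yellow → 74; green ×10^5 → 7400000 Ω.
Series: 9590 + 7400000 = 7409590 Ω.

7409590 Ω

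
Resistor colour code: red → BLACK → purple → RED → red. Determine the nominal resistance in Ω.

Red → 2 (first significant figure)
Black → 0 (second significant figure)
Violet → 7 (third significant figure)
Red → ×10^2 multiplier
207 × 100 = 20700 Ω

20700 Ω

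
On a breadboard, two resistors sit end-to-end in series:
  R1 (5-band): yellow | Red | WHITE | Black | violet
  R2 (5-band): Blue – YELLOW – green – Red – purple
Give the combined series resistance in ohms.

R1: yellow, red, white → 429; black ×1 → 429 Ω.
R2: blue, yellow, green → 645; red ×10^2 → 64500 Ω.
Series: 429 + 64500 = 64929 Ω.

64929 Ω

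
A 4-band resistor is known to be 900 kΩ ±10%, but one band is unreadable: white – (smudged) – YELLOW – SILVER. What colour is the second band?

black

900000 Ω = 90 × 10^4.
The second band gives digit 0 of the significand, and 0 is black.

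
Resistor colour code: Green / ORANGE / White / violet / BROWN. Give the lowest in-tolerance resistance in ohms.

Green → 5 (first significant figure)
Orange → 3 (second significant figure)
White → 9 (third significant figure)
Violet → ×10^7 multiplier
Brown → ±1% tolerance
539 × 10000000 = 5390000000 Ω
Lowest = 5390000000 × (1 − 1/100) = 5336100000 Ω.

5336100000 Ω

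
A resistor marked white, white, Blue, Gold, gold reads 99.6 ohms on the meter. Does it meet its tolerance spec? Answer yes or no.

White → 9 (first significant figure)
White → 9 (second significant figure)
Blue → 6 (third significant figure)
Gold → ×0.1 multiplier
Gold → ±5% tolerance
996 × 0.1 = 99.6 Ω
Allowed range: 94.62 Ω to 104.58 Ω.
99.6 ohms lies inside that range.

yes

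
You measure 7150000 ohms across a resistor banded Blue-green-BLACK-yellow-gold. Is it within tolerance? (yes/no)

Blue → 6 (first significant figure)
Green → 5 (second significant figure)
Black → 0 (third significant figure)
Yellow → ×10^4 multiplier
Gold → ±5% tolerance
650 × 10000 = 6500000 Ω
Allowed range: 6175000 Ω to 6825000 Ω.
7150000 ohms lies outside that range.

no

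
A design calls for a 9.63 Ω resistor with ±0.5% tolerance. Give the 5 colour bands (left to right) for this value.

white, blue, orange, silver, green

9.63 Ω = 963 × 10^-2.
9 → white
6 → blue
3 → orange
Multiplier 10^-2 → silver.
±0.5% tolerance → green.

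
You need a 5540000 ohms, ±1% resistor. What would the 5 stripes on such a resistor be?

5540000 Ω = 554 × 10^4.
5 → green
5 → green
4 → yellow
Multiplier 10^4 → yellow.
±1% tolerance → brown.

green, green, yellow, yellow, brown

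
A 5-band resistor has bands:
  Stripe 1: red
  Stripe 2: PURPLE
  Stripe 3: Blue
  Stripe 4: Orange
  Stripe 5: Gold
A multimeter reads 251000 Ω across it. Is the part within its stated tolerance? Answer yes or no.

no

Red → 2 (first significant figure)
Violet → 7 (second significant figure)
Blue → 6 (third significant figure)
Orange → ×10^3 multiplier
Gold → ±5% tolerance
276 × 1000 = 276000 Ω
Allowed range: 262200 Ω to 289800 Ω.
251000 Ω lies outside that range.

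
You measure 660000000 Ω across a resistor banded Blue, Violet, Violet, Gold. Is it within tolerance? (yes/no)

yes

Blue → 6 (first significant figure)
Violet → 7 (second significant figure)
Violet → ×10^7 multiplier
Gold → ±5% tolerance
67 × 10000000 = 670000000 Ω
Allowed range: 636500000 Ω to 703500000 Ω.
660000000 Ω lies inside that range.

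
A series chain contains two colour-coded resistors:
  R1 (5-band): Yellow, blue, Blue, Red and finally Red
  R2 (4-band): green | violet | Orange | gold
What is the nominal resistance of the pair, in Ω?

R1: yellow, blue, blue → 466; red ×10^2 → 46600 Ω.
R2: green, violet → 57; orange ×10^3 → 57000 Ω.
Series: 46600 + 57000 = 103600 Ω.

103600 Ω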